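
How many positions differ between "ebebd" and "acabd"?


Comparing "ebebd" and "acabd" position by position:
  Position 0: 'e' vs 'a' => DIFFER
  Position 1: 'b' vs 'c' => DIFFER
  Position 2: 'e' vs 'a' => DIFFER
  Position 3: 'b' vs 'b' => same
  Position 4: 'd' vs 'd' => same
Positions that differ: 3

3


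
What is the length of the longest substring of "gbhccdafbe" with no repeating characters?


Input: "gbhccdafbe"
Sliding window (track last position of each char):
  Position 0 ('g'): window [0,0] length 1 -- new best
  Position 1 ('b'): window [0,1] length 2 -- new best
  Position 2 ('h'): window [0,2] length 3 -- new best
  Position 3 ('c'): window [0,3] length 4 -- new best
  Position 4 ('c'): repeat (last at 3), move window start to 4
  Position 4 ('c'): window [4,4] length 1
  Position 5 ('d'): window [4,5] length 2
  Position 6 ('a'): window [4,6] length 3
  Position 7 ('f'): window [4,7] length 4
  Position 8 ('b'): window [4,8] length 5 -- new best
  Position 9 ('e'): window [4,9] length 6 -- new best
Longest substring with no repeats: "cdafbe" with length 6

6


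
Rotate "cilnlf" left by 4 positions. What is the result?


Input: "cilnlf", rotate left by 4
First 4 characters: "ciln"
Remaining characters: "lf"
Concatenate remaining + first: "lf" + "ciln" = "lfciln"

lfciln


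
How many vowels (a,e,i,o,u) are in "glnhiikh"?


Input: glnhiikh
Checking each character:
  'g' at position 0: consonant
  'l' at position 1: consonant
  'n' at position 2: consonant
  'h' at position 3: consonant
  'i' at position 4: vowel (running total: 1)
  'i' at position 5: vowel (running total: 2)
  'k' at position 6: consonant
  'h' at position 7: consonant
Total vowels: 2

2


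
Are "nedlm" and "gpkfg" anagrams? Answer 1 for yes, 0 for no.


Strings: "nedlm", "gpkfg"
Sorted first:  delmn
Sorted second: fggkp
Differ at position 0: 'd' vs 'f' => not anagrams

0


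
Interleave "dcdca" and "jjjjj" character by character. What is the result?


Interleaving "dcdca" and "jjjjj":
  Position 0: 'd' from first, 'j' from second => "dj"
  Position 1: 'c' from first, 'j' from second => "cj"
  Position 2: 'd' from first, 'j' from second => "dj"
  Position 3: 'c' from first, 'j' from second => "cj"
  Position 4: 'a' from first, 'j' from second => "aj"
Result: djcjdjcjaj

djcjdjcjaj


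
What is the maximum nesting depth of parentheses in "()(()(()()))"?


Input: "()(()(()()))"
Tracking depth:
  Position 0 '(': depth becomes 1
  Position 1 ')': depth becomes 0
  Position 2 '(': depth becomes 1
  Position 3 '(': depth becomes 2
  Position 4 ')': depth becomes 1
  Position 5 '(': depth becomes 2
  Position 6 '(': depth becomes 3
  Position 7 ')': depth becomes 2
  Position 8 '(': depth becomes 3
  Position 9 ')': depth becomes 2
  Position 10 ')': depth becomes 1
  Position 11 ')': depth becomes 0
Maximum depth reached: 3

3


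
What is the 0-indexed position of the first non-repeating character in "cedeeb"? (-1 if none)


Input: cedeeb
Character frequencies:
  'b': 1
  'c': 1
  'd': 1
  'e': 3
Scanning left to right for freq == 1:
  Position 0 ('c'): unique! => answer = 0

0


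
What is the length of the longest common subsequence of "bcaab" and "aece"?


LCS of "bcaab" and "aece"
DP table:
           a    e    c    e
      0    0    0    0    0
  b   0    0    0    0    0
  c   0    0    0    1    1
  a   0    1    1    1    1
  a   0    1    1    1    1
  b   0    1    1    1    1
LCS length = dp[5][4] = 1

1


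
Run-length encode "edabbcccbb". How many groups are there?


Input: edabbcccbb
Scanning for consecutive runs:
  Group 1: 'e' x 1 (positions 0-0)
  Group 2: 'd' x 1 (positions 1-1)
  Group 3: 'a' x 1 (positions 2-2)
  Group 4: 'b' x 2 (positions 3-4)
  Group 5: 'c' x 3 (positions 5-7)
  Group 6: 'b' x 2 (positions 8-9)
Total groups: 6

6


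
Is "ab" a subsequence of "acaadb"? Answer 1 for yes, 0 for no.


Check if "ab" is a subsequence of "acaadb"
Greedy scan:
  Position 0 ('a'): matches sub[0] = 'a'
  Position 1 ('c'): no match needed
  Position 2 ('a'): no match needed
  Position 3 ('a'): no match needed
  Position 4 ('d'): no match needed
  Position 5 ('b'): matches sub[1] = 'b'
All 2 characters matched => is a subsequence

1


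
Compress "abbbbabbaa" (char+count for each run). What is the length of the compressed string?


Input: abbbbabbaa
Runs:
  'a' x 1 => "a1"
  'b' x 4 => "b4"
  'a' x 1 => "a1"
  'b' x 2 => "b2"
  'a' x 2 => "a2"
Compressed: "a1b4a1b2a2"
Compressed length: 10

10


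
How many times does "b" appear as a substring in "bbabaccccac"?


Searching for "b" in "bbabaccccac"
Scanning each position:
  Position 0: "b" => MATCH
  Position 1: "b" => MATCH
  Position 2: "a" => no
  Position 3: "b" => MATCH
  Position 4: "a" => no
  Position 5: "c" => no
  Position 6: "c" => no
  Position 7: "c" => no
  Position 8: "c" => no
  Position 9: "a" => no
  Position 10: "c" => no
Total occurrences: 3

3


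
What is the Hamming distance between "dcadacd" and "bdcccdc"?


Comparing "dcadacd" and "bdcccdc" position by position:
  Position 0: 'd' vs 'b' => differ
  Position 1: 'c' vs 'd' => differ
  Position 2: 'a' vs 'c' => differ
  Position 3: 'd' vs 'c' => differ
  Position 4: 'a' vs 'c' => differ
  Position 5: 'c' vs 'd' => differ
  Position 6: 'd' vs 'c' => differ
Total differences (Hamming distance): 7

7


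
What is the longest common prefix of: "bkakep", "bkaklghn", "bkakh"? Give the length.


Words: bkakep, bkaklghn, bkakh
  Position 0: all 'b' => match
  Position 1: all 'k' => match
  Position 2: all 'a' => match
  Position 3: all 'k' => match
  Position 4: ('e', 'l', 'h') => mismatch, stop
LCP = "bkak" (length 4)

4


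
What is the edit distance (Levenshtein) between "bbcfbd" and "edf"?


Computing edit distance: "bbcfbd" -> "edf"
DP table:
           e    d    f
      0    1    2    3
  b   1    1    2    3
  b   2    2    2    3
  c   3    3    3    3
  f   4    4    4    3
  b   5    5    5    4
  d   6    6    5    5
Edit distance = dp[6][3] = 5

5


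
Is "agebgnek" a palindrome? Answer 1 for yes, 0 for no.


Input: agebgnek
Reversed: kengbega
  Compare pos 0 ('a') with pos 7 ('k'): MISMATCH
  Compare pos 1 ('g') with pos 6 ('e'): MISMATCH
  Compare pos 2 ('e') with pos 5 ('n'): MISMATCH
  Compare pos 3 ('b') with pos 4 ('g'): MISMATCH
Result: not a palindrome

0


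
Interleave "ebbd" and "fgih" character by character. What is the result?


Interleaving "ebbd" and "fgih":
  Position 0: 'e' from first, 'f' from second => "ef"
  Position 1: 'b' from first, 'g' from second => "bg"
  Position 2: 'b' from first, 'i' from second => "bi"
  Position 3: 'd' from first, 'h' from second => "dh"
Result: efbgbidh

efbgbidh


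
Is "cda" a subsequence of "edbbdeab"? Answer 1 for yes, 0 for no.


Check if "cda" is a subsequence of "edbbdeab"
Greedy scan:
  Position 0 ('e'): no match needed
  Position 1 ('d'): no match needed
  Position 2 ('b'): no match needed
  Position 3 ('b'): no match needed
  Position 4 ('d'): no match needed
  Position 5 ('e'): no match needed
  Position 6 ('a'): no match needed
  Position 7 ('b'): no match needed
Only matched 0/3 characters => not a subsequence

0


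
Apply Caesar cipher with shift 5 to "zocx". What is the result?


Caesar cipher: shift "zocx" by 5
  'z' (pos 25) + 5 = pos 4 = 'e'
  'o' (pos 14) + 5 = pos 19 = 't'
  'c' (pos 2) + 5 = pos 7 = 'h'
  'x' (pos 23) + 5 = pos 2 = 'c'
Result: ethc

ethc


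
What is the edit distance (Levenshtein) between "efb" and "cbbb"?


Computing edit distance: "efb" -> "cbbb"
DP table:
           c    b    b    b
      0    1    2    3    4
  e   1    1    2    3    4
  f   2    2    2    3    4
  b   3    3    2    2    3
Edit distance = dp[3][4] = 3

3


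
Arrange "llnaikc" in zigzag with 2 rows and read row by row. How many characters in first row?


Zigzag "llnaikc" into 2 rows:
Placing characters:
  'l' => row 0
  'l' => row 1
  'n' => row 0
  'a' => row 1
  'i' => row 0
  'k' => row 1
  'c' => row 0
Rows:
  Row 0: "lnic"
  Row 1: "lak"
First row length: 4

4


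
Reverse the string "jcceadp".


Input: jcceadp
Reading characters right to left:
  Position 6: 'p'
  Position 5: 'd'
  Position 4: 'a'
  Position 3: 'e'
  Position 2: 'c'
  Position 1: 'c'
  Position 0: 'j'
Reversed: pdaeccj

pdaeccj


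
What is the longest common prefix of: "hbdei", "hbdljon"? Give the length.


Words: hbdei, hbdljon
  Position 0: all 'h' => match
  Position 1: all 'b' => match
  Position 2: all 'd' => match
  Position 3: ('e', 'l') => mismatch, stop
LCP = "hbd" (length 3)

3


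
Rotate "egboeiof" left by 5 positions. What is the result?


Input: "egboeiof", rotate left by 5
First 5 characters: "egboe"
Remaining characters: "iof"
Concatenate remaining + first: "iof" + "egboe" = "iofegboe"

iofegboe


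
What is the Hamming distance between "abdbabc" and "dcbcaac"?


Comparing "abdbabc" and "dcbcaac" position by position:
  Position 0: 'a' vs 'd' => differ
  Position 1: 'b' vs 'c' => differ
  Position 2: 'd' vs 'b' => differ
  Position 3: 'b' vs 'c' => differ
  Position 4: 'a' vs 'a' => same
  Position 5: 'b' vs 'a' => differ
  Position 6: 'c' vs 'c' => same
Total differences (Hamming distance): 5

5


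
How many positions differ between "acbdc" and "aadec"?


Comparing "acbdc" and "aadec" position by position:
  Position 0: 'a' vs 'a' => same
  Position 1: 'c' vs 'a' => DIFFER
  Position 2: 'b' vs 'd' => DIFFER
  Position 3: 'd' vs 'e' => DIFFER
  Position 4: 'c' vs 'c' => same
Positions that differ: 3

3


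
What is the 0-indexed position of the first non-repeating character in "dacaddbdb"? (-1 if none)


Input: dacaddbdb
Character frequencies:
  'a': 2
  'b': 2
  'c': 1
  'd': 4
Scanning left to right for freq == 1:
  Position 0 ('d'): freq=4, skip
  Position 1 ('a'): freq=2, skip
  Position 2 ('c'): unique! => answer = 2

2


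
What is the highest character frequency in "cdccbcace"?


Input: cdccbcace
Character counts:
  'a': 1
  'b': 1
  'c': 5
  'd': 1
  'e': 1
Maximum frequency: 5

5


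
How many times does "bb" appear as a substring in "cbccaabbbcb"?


Searching for "bb" in "cbccaabbbcb"
Scanning each position:
  Position 0: "cb" => no
  Position 1: "bc" => no
  Position 2: "cc" => no
  Position 3: "ca" => no
  Position 4: "aa" => no
  Position 5: "ab" => no
  Position 6: "bb" => MATCH
  Position 7: "bb" => MATCH
  Position 8: "bc" => no
  Position 9: "cb" => no
Total occurrences: 2

2


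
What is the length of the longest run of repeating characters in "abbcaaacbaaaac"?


Input: "abbcaaacbaaaac"
Scanning for longest run:
  Position 1 ('b'): new char, reset run to 1
  Position 2 ('b'): continues run of 'b', length=2
  Position 3 ('c'): new char, reset run to 1
  Position 4 ('a'): new char, reset run to 1
  Position 5 ('a'): continues run of 'a', length=2
  Position 6 ('a'): continues run of 'a', length=3
  Position 7 ('c'): new char, reset run to 1
  Position 8 ('b'): new char, reset run to 1
  Position 9 ('a'): new char, reset run to 1
  Position 10 ('a'): continues run of 'a', length=2
  Position 11 ('a'): continues run of 'a', length=3
  Position 12 ('a'): continues run of 'a', length=4
  Position 13 ('c'): new char, reset run to 1
Longest run: 'a' with length 4

4


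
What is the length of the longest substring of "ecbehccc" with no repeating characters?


Input: "ecbehccc"
Sliding window (track last position of each char):
  Position 0 ('e'): window [0,0] length 1 -- new best
  Position 1 ('c'): window [0,1] length 2 -- new best
  Position 2 ('b'): window [0,2] length 3 -- new best
  Position 3 ('e'): repeat (last at 0), move window start to 1
  Position 3 ('e'): window [1,3] length 3
  Position 4 ('h'): window [1,4] length 4 -- new best
  Position 5 ('c'): repeat (last at 1), move window start to 2
  Position 5 ('c'): window [2,5] length 4
  Position 6 ('c'): repeat (last at 5), move window start to 6
  Position 6 ('c'): window [6,6] length 1
  Position 7 ('c'): repeat (last at 6), move window start to 7
  Position 7 ('c'): window [7,7] length 1
Longest substring with no repeats: "cbeh" with length 4

4


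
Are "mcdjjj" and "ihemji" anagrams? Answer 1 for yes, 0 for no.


Strings: "mcdjjj", "ihemji"
Sorted first:  cdjjjm
Sorted second: ehiijm
Differ at position 0: 'c' vs 'e' => not anagrams

0


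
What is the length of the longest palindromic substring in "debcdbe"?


Input: "debcdbe"
Checking substrings for palindromes:
  No multi-char palindromic substrings found
Longest palindromic substring: "d" with length 1

1


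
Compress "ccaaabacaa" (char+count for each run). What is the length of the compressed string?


Input: ccaaabacaa
Runs:
  'c' x 2 => "c2"
  'a' x 3 => "a3"
  'b' x 1 => "b1"
  'a' x 1 => "a1"
  'c' x 1 => "c1"
  'a' x 2 => "a2"
Compressed: "c2a3b1a1c1a2"
Compressed length: 12

12


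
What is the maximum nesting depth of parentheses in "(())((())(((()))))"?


Input: "(())((())(((()))))"
Tracking depth:
  Position 0 '(': depth becomes 1
  Position 1 '(': depth becomes 2
  Position 2 ')': depth becomes 1
  Position 3 ')': depth becomes 0
  Position 4 '(': depth becomes 1
  Position 5 '(': depth becomes 2
  Position 6 '(': depth becomes 3
  Position 7 ')': depth becomes 2
  Position 8 ')': depth becomes 1
  Position 9 '(': depth becomes 2
  Position 10 '(': depth becomes 3
  Position 11 '(': depth becomes 4
  Position 12 '(': depth becomes 5
  Position 13 ')': depth becomes 4
  Position 14 ')': depth becomes 3
  Position 15 ')': depth becomes 2
  Position 16 ')': depth becomes 1
  Position 17 ')': depth becomes 0
Maximum depth reached: 5

5


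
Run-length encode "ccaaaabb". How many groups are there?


Input: ccaaaabb
Scanning for consecutive runs:
  Group 1: 'c' x 2 (positions 0-1)
  Group 2: 'a' x 4 (positions 2-5)
  Group 3: 'b' x 2 (positions 6-7)
Total groups: 3

3


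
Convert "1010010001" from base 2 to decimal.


Input: "1010010001" in base 2
Positional expansion:
  Digit '1' (value 1) x 2^9 = 512
  Digit '0' (value 0) x 2^8 = 0
  Digit '1' (value 1) x 2^7 = 128
  Digit '0' (value 0) x 2^6 = 0
  Digit '0' (value 0) x 2^5 = 0
  Digit '1' (value 1) x 2^4 = 16
  Digit '0' (value 0) x 2^3 = 0
  Digit '0' (value 0) x 2^2 = 0
  Digit '0' (value 0) x 2^1 = 0
  Digit '1' (value 1) x 2^0 = 1
Sum = 657

657


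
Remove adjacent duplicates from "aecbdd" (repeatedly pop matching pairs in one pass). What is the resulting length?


Input: aecbdd
Stack-based adjacent duplicate removal:
  Read 'a': push. Stack: a
  Read 'e': push. Stack: ae
  Read 'c': push. Stack: aec
  Read 'b': push. Stack: aecb
  Read 'd': push. Stack: aecbd
  Read 'd': matches stack top 'd' => pop. Stack: aecb
Final stack: "aecb" (length 4)

4


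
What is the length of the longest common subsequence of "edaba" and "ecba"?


LCS of "edaba" and "ecba"
DP table:
           e    c    b    a
      0    0    0    0    0
  e   0    1    1    1    1
  d   0    1    1    1    1
  a   0    1    1    1    2
  b   0    1    1    2    2
  a   0    1    1    2    3
LCS length = dp[5][4] = 3

3


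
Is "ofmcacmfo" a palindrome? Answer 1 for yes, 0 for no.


Input: ofmcacmfo
Reversed: ofmcacmfo
  Compare pos 0 ('o') with pos 8 ('o'): match
  Compare pos 1 ('f') with pos 7 ('f'): match
  Compare pos 2 ('m') with pos 6 ('m'): match
  Compare pos 3 ('c') with pos 5 ('c'): match
Result: palindrome

1


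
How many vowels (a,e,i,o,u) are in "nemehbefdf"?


Input: nemehbefdf
Checking each character:
  'n' at position 0: consonant
  'e' at position 1: vowel (running total: 1)
  'm' at position 2: consonant
  'e' at position 3: vowel (running total: 2)
  'h' at position 4: consonant
  'b' at position 5: consonant
  'e' at position 6: vowel (running total: 3)
  'f' at position 7: consonant
  'd' at position 8: consonant
  'f' at position 9: consonant
Total vowels: 3

3


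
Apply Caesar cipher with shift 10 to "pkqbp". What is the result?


Caesar cipher: shift "pkqbp" by 10
  'p' (pos 15) + 10 = pos 25 = 'z'
  'k' (pos 10) + 10 = pos 20 = 'u'
  'q' (pos 16) + 10 = pos 0 = 'a'
  'b' (pos 1) + 10 = pos 11 = 'l'
  'p' (pos 15) + 10 = pos 25 = 'z'
Result: zualz

zualz


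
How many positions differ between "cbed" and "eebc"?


Comparing "cbed" and "eebc" position by position:
  Position 0: 'c' vs 'e' => DIFFER
  Position 1: 'b' vs 'e' => DIFFER
  Position 2: 'e' vs 'b' => DIFFER
  Position 3: 'd' vs 'c' => DIFFER
Positions that differ: 4

4


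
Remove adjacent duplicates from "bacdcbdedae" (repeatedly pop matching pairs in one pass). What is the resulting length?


Input: bacdcbdedae
Stack-based adjacent duplicate removal:
  Read 'b': push. Stack: b
  Read 'a': push. Stack: ba
  Read 'c': push. Stack: bac
  Read 'd': push. Stack: bacd
  Read 'c': push. Stack: bacdc
  Read 'b': push. Stack: bacdcb
  Read 'd': push. Stack: bacdcbd
  Read 'e': push. Stack: bacdcbde
  Read 'd': push. Stack: bacdcbded
  Read 'a': push. Stack: bacdcbdeda
  Read 'e': push. Stack: bacdcbdedae
Final stack: "bacdcbdedae" (length 11)

11


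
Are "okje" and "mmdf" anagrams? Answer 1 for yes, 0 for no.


Strings: "okje", "mmdf"
Sorted first:  ejko
Sorted second: dfmm
Differ at position 0: 'e' vs 'd' => not anagrams

0


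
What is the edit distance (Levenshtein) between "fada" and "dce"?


Computing edit distance: "fada" -> "dce"
DP table:
           d    c    e
      0    1    2    3
  f   1    1    2    3
  a   2    2    2    3
  d   3    2    3    3
  a   4    3    3    4
Edit distance = dp[4][3] = 4

4


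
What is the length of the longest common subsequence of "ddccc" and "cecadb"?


LCS of "ddccc" and "cecadb"
DP table:
           c    e    c    a    d    b
      0    0    0    0    0    0    0
  d   0    0    0    0    0    1    1
  d   0    0    0    0    0    1    1
  c   0    1    1    1    1    1    1
  c   0    1    1    2    2    2    2
  c   0    1    1    2    2    2    2
LCS length = dp[5][6] = 2

2


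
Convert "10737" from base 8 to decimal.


Input: "10737" in base 8
Positional expansion:
  Digit '1' (value 1) x 8^4 = 4096
  Digit '0' (value 0) x 8^3 = 0
  Digit '7' (value 7) x 8^2 = 448
  Digit '3' (value 3) x 8^1 = 24
  Digit '7' (value 7) x 8^0 = 7
Sum = 4575

4575


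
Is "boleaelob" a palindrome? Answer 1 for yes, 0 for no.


Input: boleaelob
Reversed: boleaelob
  Compare pos 0 ('b') with pos 8 ('b'): match
  Compare pos 1 ('o') with pos 7 ('o'): match
  Compare pos 2 ('l') with pos 6 ('l'): match
  Compare pos 3 ('e') with pos 5 ('e'): match
Result: palindrome

1


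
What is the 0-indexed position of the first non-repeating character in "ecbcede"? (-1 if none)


Input: ecbcede
Character frequencies:
  'b': 1
  'c': 2
  'd': 1
  'e': 3
Scanning left to right for freq == 1:
  Position 0 ('e'): freq=3, skip
  Position 1 ('c'): freq=2, skip
  Position 2 ('b'): unique! => answer = 2

2


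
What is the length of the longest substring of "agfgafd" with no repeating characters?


Input: "agfgafd"
Sliding window (track last position of each char):
  Position 0 ('a'): window [0,0] length 1 -- new best
  Position 1 ('g'): window [0,1] length 2 -- new best
  Position 2 ('f'): window [0,2] length 3 -- new best
  Position 3 ('g'): repeat (last at 1), move window start to 2
  Position 3 ('g'): window [2,3] length 2
  Position 4 ('a'): window [2,4] length 3
  Position 5 ('f'): repeat (last at 2), move window start to 3
  Position 5 ('f'): window [3,5] length 3
  Position 6 ('d'): window [3,6] length 4 -- new best
Longest substring with no repeats: "gafd" with length 4

4


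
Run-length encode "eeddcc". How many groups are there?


Input: eeddcc
Scanning for consecutive runs:
  Group 1: 'e' x 2 (positions 0-1)
  Group 2: 'd' x 2 (positions 2-3)
  Group 3: 'c' x 2 (positions 4-5)
Total groups: 3

3


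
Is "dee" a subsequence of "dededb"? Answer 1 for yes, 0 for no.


Check if "dee" is a subsequence of "dededb"
Greedy scan:
  Position 0 ('d'): matches sub[0] = 'd'
  Position 1 ('e'): matches sub[1] = 'e'
  Position 2 ('d'): no match needed
  Position 3 ('e'): matches sub[2] = 'e'
  Position 4 ('d'): no match needed
  Position 5 ('b'): no match needed
All 3 characters matched => is a subsequence

1


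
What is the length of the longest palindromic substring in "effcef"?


Input: "effcef"
Checking substrings for palindromes:
  [1:3] "ff" (len 2) => palindrome
Longest palindromic substring: "ff" with length 2

2


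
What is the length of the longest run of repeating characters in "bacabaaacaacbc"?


Input: "bacabaaacaacbc"
Scanning for longest run:
  Position 1 ('a'): new char, reset run to 1
  Position 2 ('c'): new char, reset run to 1
  Position 3 ('a'): new char, reset run to 1
  Position 4 ('b'): new char, reset run to 1
  Position 5 ('a'): new char, reset run to 1
  Position 6 ('a'): continues run of 'a', length=2
  Position 7 ('a'): continues run of 'a', length=3
  Position 8 ('c'): new char, reset run to 1
  Position 9 ('a'): new char, reset run to 1
  Position 10 ('a'): continues run of 'a', length=2
  Position 11 ('c'): new char, reset run to 1
  Position 12 ('b'): new char, reset run to 1
  Position 13 ('c'): new char, reset run to 1
Longest run: 'a' with length 3

3


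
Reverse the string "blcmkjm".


Input: blcmkjm
Reading characters right to left:
  Position 6: 'm'
  Position 5: 'j'
  Position 4: 'k'
  Position 3: 'm'
  Position 2: 'c'
  Position 1: 'l'
  Position 0: 'b'
Reversed: mjkmclb

mjkmclb


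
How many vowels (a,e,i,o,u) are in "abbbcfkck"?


Input: abbbcfkck
Checking each character:
  'a' at position 0: vowel (running total: 1)
  'b' at position 1: consonant
  'b' at position 2: consonant
  'b' at position 3: consonant
  'c' at position 4: consonant
  'f' at position 5: consonant
  'k' at position 6: consonant
  'c' at position 7: consonant
  'k' at position 8: consonant
Total vowels: 1

1


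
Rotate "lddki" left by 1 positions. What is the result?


Input: "lddki", rotate left by 1
First 1 characters: "l"
Remaining characters: "ddki"
Concatenate remaining + first: "ddki" + "l" = "ddkil"

ddkil


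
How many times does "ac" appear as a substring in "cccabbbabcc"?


Searching for "ac" in "cccabbbabcc"
Scanning each position:
  Position 0: "cc" => no
  Position 1: "cc" => no
  Position 2: "ca" => no
  Position 3: "ab" => no
  Position 4: "bb" => no
  Position 5: "bb" => no
  Position 6: "ba" => no
  Position 7: "ab" => no
  Position 8: "bc" => no
  Position 9: "cc" => no
Total occurrences: 0

0


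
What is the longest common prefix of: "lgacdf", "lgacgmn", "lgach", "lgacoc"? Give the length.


Words: lgacdf, lgacgmn, lgach, lgacoc
  Position 0: all 'l' => match
  Position 1: all 'g' => match
  Position 2: all 'a' => match
  Position 3: all 'c' => match
  Position 4: ('d', 'g', 'h', 'o') => mismatch, stop
LCP = "lgac" (length 4)

4


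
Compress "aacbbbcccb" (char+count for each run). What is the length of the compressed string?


Input: aacbbbcccb
Runs:
  'a' x 2 => "a2"
  'c' x 1 => "c1"
  'b' x 3 => "b3"
  'c' x 3 => "c3"
  'b' x 1 => "b1"
Compressed: "a2c1b3c3b1"
Compressed length: 10

10


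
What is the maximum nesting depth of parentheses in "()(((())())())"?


Input: "()(((())())())"
Tracking depth:
  Position 0 '(': depth becomes 1
  Position 1 ')': depth becomes 0
  Position 2 '(': depth becomes 1
  Position 3 '(': depth becomes 2
  Position 4 '(': depth becomes 3
  Position 5 '(': depth becomes 4
  Position 6 ')': depth becomes 3
  Position 7 ')': depth becomes 2
  Position 8 '(': depth becomes 3
  Position 9 ')': depth becomes 2
  Position 10 ')': depth becomes 1
  Position 11 '(': depth becomes 2
  Position 12 ')': depth becomes 1
  Position 13 ')': depth becomes 0
Maximum depth reached: 4

4


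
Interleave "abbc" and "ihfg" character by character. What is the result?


Interleaving "abbc" and "ihfg":
  Position 0: 'a' from first, 'i' from second => "ai"
  Position 1: 'b' from first, 'h' from second => "bh"
  Position 2: 'b' from first, 'f' from second => "bf"
  Position 3: 'c' from first, 'g' from second => "cg"
Result: aibhbfcg

aibhbfcg


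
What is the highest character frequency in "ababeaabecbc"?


Input: ababeaabecbc
Character counts:
  'a': 4
  'b': 4
  'c': 2
  'e': 2
Maximum frequency: 4

4


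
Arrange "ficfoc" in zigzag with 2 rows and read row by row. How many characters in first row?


Zigzag "ficfoc" into 2 rows:
Placing characters:
  'f' => row 0
  'i' => row 1
  'c' => row 0
  'f' => row 1
  'o' => row 0
  'c' => row 1
Rows:
  Row 0: "fco"
  Row 1: "ifc"
First row length: 3

3


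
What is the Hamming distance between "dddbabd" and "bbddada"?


Comparing "dddbabd" and "bbddada" position by position:
  Position 0: 'd' vs 'b' => differ
  Position 1: 'd' vs 'b' => differ
  Position 2: 'd' vs 'd' => same
  Position 3: 'b' vs 'd' => differ
  Position 4: 'a' vs 'a' => same
  Position 5: 'b' vs 'd' => differ
  Position 6: 'd' vs 'a' => differ
Total differences (Hamming distance): 5

5


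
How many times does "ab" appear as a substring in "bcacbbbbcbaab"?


Searching for "ab" in "bcacbbbbcbaab"
Scanning each position:
  Position 0: "bc" => no
  Position 1: "ca" => no
  Position 2: "ac" => no
  Position 3: "cb" => no
  Position 4: "bb" => no
  Position 5: "bb" => no
  Position 6: "bb" => no
  Position 7: "bc" => no
  Position 8: "cb" => no
  Position 9: "ba" => no
  Position 10: "aa" => no
  Position 11: "ab" => MATCH
Total occurrences: 1

1


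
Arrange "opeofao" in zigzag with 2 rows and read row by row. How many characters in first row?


Zigzag "opeofao" into 2 rows:
Placing characters:
  'o' => row 0
  'p' => row 1
  'e' => row 0
  'o' => row 1
  'f' => row 0
  'a' => row 1
  'o' => row 0
Rows:
  Row 0: "oefo"
  Row 1: "poa"
First row length: 4

4


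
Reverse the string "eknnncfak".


Input: eknnncfak
Reading characters right to left:
  Position 8: 'k'
  Position 7: 'a'
  Position 6: 'f'
  Position 5: 'c'
  Position 4: 'n'
  Position 3: 'n'
  Position 2: 'n'
  Position 1: 'k'
  Position 0: 'e'
Reversed: kafcnnnke

kafcnnnke


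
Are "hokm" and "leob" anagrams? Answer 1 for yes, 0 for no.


Strings: "hokm", "leob"
Sorted first:  hkmo
Sorted second: belo
Differ at position 0: 'h' vs 'b' => not anagrams

0


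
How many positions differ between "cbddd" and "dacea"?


Comparing "cbddd" and "dacea" position by position:
  Position 0: 'c' vs 'd' => DIFFER
  Position 1: 'b' vs 'a' => DIFFER
  Position 2: 'd' vs 'c' => DIFFER
  Position 3: 'd' vs 'e' => DIFFER
  Position 4: 'd' vs 'a' => DIFFER
Positions that differ: 5

5


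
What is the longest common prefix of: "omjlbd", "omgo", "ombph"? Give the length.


Words: omjlbd, omgo, ombph
  Position 0: all 'o' => match
  Position 1: all 'm' => match
  Position 2: ('j', 'g', 'b') => mismatch, stop
LCP = "om" (length 2)

2


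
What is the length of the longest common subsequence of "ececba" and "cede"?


LCS of "ececba" and "cede"
DP table:
           c    e    d    e
      0    0    0    0    0
  e   0    0    1    1    1
  c   0    1    1    1    1
  e   0    1    2    2    2
  c   0    1    2    2    2
  b   0    1    2    2    2
  a   0    1    2    2    2
LCS length = dp[6][4] = 2

2


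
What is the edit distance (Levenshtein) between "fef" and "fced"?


Computing edit distance: "fef" -> "fced"
DP table:
           f    c    e    d
      0    1    2    3    4
  f   1    0    1    2    3
  e   2    1    1    1    2
  f   3    2    2    2    2
Edit distance = dp[3][4] = 2

2


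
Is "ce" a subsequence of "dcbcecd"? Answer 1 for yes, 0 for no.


Check if "ce" is a subsequence of "dcbcecd"
Greedy scan:
  Position 0 ('d'): no match needed
  Position 1 ('c'): matches sub[0] = 'c'
  Position 2 ('b'): no match needed
  Position 3 ('c'): no match needed
  Position 4 ('e'): matches sub[1] = 'e'
  Position 5 ('c'): no match needed
  Position 6 ('d'): no match needed
All 2 characters matched => is a subsequence

1


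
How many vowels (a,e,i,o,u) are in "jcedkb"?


Input: jcedkb
Checking each character:
  'j' at position 0: consonant
  'c' at position 1: consonant
  'e' at position 2: vowel (running total: 1)
  'd' at position 3: consonant
  'k' at position 4: consonant
  'b' at position 5: consonant
Total vowels: 1

1


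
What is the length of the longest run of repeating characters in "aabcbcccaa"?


Input: "aabcbcccaa"
Scanning for longest run:
  Position 1 ('a'): continues run of 'a', length=2
  Position 2 ('b'): new char, reset run to 1
  Position 3 ('c'): new char, reset run to 1
  Position 4 ('b'): new char, reset run to 1
  Position 5 ('c'): new char, reset run to 1
  Position 6 ('c'): continues run of 'c', length=2
  Position 7 ('c'): continues run of 'c', length=3
  Position 8 ('a'): new char, reset run to 1
  Position 9 ('a'): continues run of 'a', length=2
Longest run: 'c' with length 3

3


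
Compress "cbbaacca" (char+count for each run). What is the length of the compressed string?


Input: cbbaacca
Runs:
  'c' x 1 => "c1"
  'b' x 2 => "b2"
  'a' x 2 => "a2"
  'c' x 2 => "c2"
  'a' x 1 => "a1"
Compressed: "c1b2a2c2a1"
Compressed length: 10

10


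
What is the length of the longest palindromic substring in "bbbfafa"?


Input: "bbbfafa"
Checking substrings for palindromes:
  [0:3] "bbb" (len 3) => palindrome
  [3:6] "faf" (len 3) => palindrome
  [4:7] "afa" (len 3) => palindrome
  [0:2] "bb" (len 2) => palindrome
  [1:3] "bb" (len 2) => palindrome
Longest palindromic substring: "bbb" with length 3

3


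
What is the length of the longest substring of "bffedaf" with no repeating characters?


Input: "bffedaf"
Sliding window (track last position of each char):
  Position 0 ('b'): window [0,0] length 1 -- new best
  Position 1 ('f'): window [0,1] length 2 -- new best
  Position 2 ('f'): repeat (last at 1), move window start to 2
  Position 2 ('f'): window [2,2] length 1
  Position 3 ('e'): window [2,3] length 2
  Position 4 ('d'): window [2,4] length 3 -- new best
  Position 5 ('a'): window [2,5] length 4 -- new best
  Position 6 ('f'): repeat (last at 2), move window start to 3
  Position 6 ('f'): window [3,6] length 4
Longest substring with no repeats: "feda" with length 4

4


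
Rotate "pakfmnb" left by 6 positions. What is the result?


Input: "pakfmnb", rotate left by 6
First 6 characters: "pakfmn"
Remaining characters: "b"
Concatenate remaining + first: "b" + "pakfmn" = "bpakfmn"

bpakfmn


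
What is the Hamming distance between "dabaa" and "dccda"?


Comparing "dabaa" and "dccda" position by position:
  Position 0: 'd' vs 'd' => same
  Position 1: 'a' vs 'c' => differ
  Position 2: 'b' vs 'c' => differ
  Position 3: 'a' vs 'd' => differ
  Position 4: 'a' vs 'a' => same
Total differences (Hamming distance): 3

3


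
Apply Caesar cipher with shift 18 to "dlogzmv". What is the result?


Caesar cipher: shift "dlogzmv" by 18
  'd' (pos 3) + 18 = pos 21 = 'v'
  'l' (pos 11) + 18 = pos 3 = 'd'
  'o' (pos 14) + 18 = pos 6 = 'g'
  'g' (pos 6) + 18 = pos 24 = 'y'
  'z' (pos 25) + 18 = pos 17 = 'r'
  'm' (pos 12) + 18 = pos 4 = 'e'
  'v' (pos 21) + 18 = pos 13 = 'n'
Result: vdgyren

vdgyren


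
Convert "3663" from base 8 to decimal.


Input: "3663" in base 8
Positional expansion:
  Digit '3' (value 3) x 8^3 = 1536
  Digit '6' (value 6) x 8^2 = 384
  Digit '6' (value 6) x 8^1 = 48
  Digit '3' (value 3) x 8^0 = 3
Sum = 1971

1971


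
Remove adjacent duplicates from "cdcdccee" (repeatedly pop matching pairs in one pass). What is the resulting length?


Input: cdcdccee
Stack-based adjacent duplicate removal:
  Read 'c': push. Stack: c
  Read 'd': push. Stack: cd
  Read 'c': push. Stack: cdc
  Read 'd': push. Stack: cdcd
  Read 'c': push. Stack: cdcdc
  Read 'c': matches stack top 'c' => pop. Stack: cdcd
  Read 'e': push. Stack: cdcde
  Read 'e': matches stack top 'e' => pop. Stack: cdcd
Final stack: "cdcd" (length 4)

4


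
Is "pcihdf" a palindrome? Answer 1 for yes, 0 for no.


Input: pcihdf
Reversed: fdhicp
  Compare pos 0 ('p') with pos 5 ('f'): MISMATCH
  Compare pos 1 ('c') with pos 4 ('d'): MISMATCH
  Compare pos 2 ('i') with pos 3 ('h'): MISMATCH
Result: not a palindrome

0


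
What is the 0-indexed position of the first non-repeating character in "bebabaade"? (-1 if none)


Input: bebabaade
Character frequencies:
  'a': 3
  'b': 3
  'd': 1
  'e': 2
Scanning left to right for freq == 1:
  Position 0 ('b'): freq=3, skip
  Position 1 ('e'): freq=2, skip
  Position 2 ('b'): freq=3, skip
  Position 3 ('a'): freq=3, skip
  Position 4 ('b'): freq=3, skip
  Position 5 ('a'): freq=3, skip
  Position 6 ('a'): freq=3, skip
  Position 7 ('d'): unique! => answer = 7

7


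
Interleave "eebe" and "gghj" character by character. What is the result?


Interleaving "eebe" and "gghj":
  Position 0: 'e' from first, 'g' from second => "eg"
  Position 1: 'e' from first, 'g' from second => "eg"
  Position 2: 'b' from first, 'h' from second => "bh"
  Position 3: 'e' from first, 'j' from second => "ej"
Result: egegbhej

egegbhej


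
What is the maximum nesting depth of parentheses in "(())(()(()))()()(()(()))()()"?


Input: "(())(()(()))()()(()(()))()()"
Tracking depth:
  Position 0 '(': depth becomes 1
  Position 1 '(': depth becomes 2
  Position 2 ')': depth becomes 1
  Position 3 ')': depth becomes 0
  Position 4 '(': depth becomes 1
  Position 5 '(': depth becomes 2
  Position 6 ')': depth becomes 1
  Position 7 '(': depth becomes 2
  Position 8 '(': depth becomes 3
  Position 9 ')': depth becomes 2
  Position 10 ')': depth becomes 1
  Position 11 ')': depth becomes 0
  Position 12 '(': depth becomes 1
  Position 13 ')': depth becomes 0
  Position 14 '(': depth becomes 1
  Position 15 ')': depth becomes 0
  Position 16 '(': depth becomes 1
  Position 17 '(': depth becomes 2
  Position 18 ')': depth becomes 1
  Position 19 '(': depth becomes 2
  Position 20 '(': depth becomes 3
  Position 21 ')': depth becomes 2
  Position 22 ')': depth becomes 1
  Position 23 ')': depth becomes 0
  Position 24 '(': depth becomes 1
  Position 25 ')': depth becomes 0
  Position 26 '(': depth becomes 1
  Position 27 ')': depth becomes 0
Maximum depth reached: 3

3


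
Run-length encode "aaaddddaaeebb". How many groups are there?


Input: aaaddddaaeebb
Scanning for consecutive runs:
  Group 1: 'a' x 3 (positions 0-2)
  Group 2: 'd' x 4 (positions 3-6)
  Group 3: 'a' x 2 (positions 7-8)
  Group 4: 'e' x 2 (positions 9-10)
  Group 5: 'b' x 2 (positions 11-12)
Total groups: 5

5


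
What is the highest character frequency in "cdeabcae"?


Input: cdeabcae
Character counts:
  'a': 2
  'b': 1
  'c': 2
  'd': 1
  'e': 2
Maximum frequency: 2

2


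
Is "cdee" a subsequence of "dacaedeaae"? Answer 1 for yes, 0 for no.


Check if "cdee" is a subsequence of "dacaedeaae"
Greedy scan:
  Position 0 ('d'): no match needed
  Position 1 ('a'): no match needed
  Position 2 ('c'): matches sub[0] = 'c'
  Position 3 ('a'): no match needed
  Position 4 ('e'): no match needed
  Position 5 ('d'): matches sub[1] = 'd'
  Position 6 ('e'): matches sub[2] = 'e'
  Position 7 ('a'): no match needed
  Position 8 ('a'): no match needed
  Position 9 ('e'): matches sub[3] = 'e'
All 4 characters matched => is a subsequence

1


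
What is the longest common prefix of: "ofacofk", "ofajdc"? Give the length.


Words: ofacofk, ofajdc
  Position 0: all 'o' => match
  Position 1: all 'f' => match
  Position 2: all 'a' => match
  Position 3: ('c', 'j') => mismatch, stop
LCP = "ofa" (length 3)

3


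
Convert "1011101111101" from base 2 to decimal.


Input: "1011101111101" in base 2
Positional expansion:
  Digit '1' (value 1) x 2^12 = 4096
  Digit '0' (value 0) x 2^11 = 0
  Digit '1' (value 1) x 2^10 = 1024
  Digit '1' (value 1) x 2^9 = 512
  Digit '1' (value 1) x 2^8 = 256
  Digit '0' (value 0) x 2^7 = 0
  Digit '1' (value 1) x 2^6 = 64
  Digit '1' (value 1) x 2^5 = 32
  Digit '1' (value 1) x 2^4 = 16
  Digit '1' (value 1) x 2^3 = 8
  Digit '1' (value 1) x 2^2 = 4
  Digit '0' (value 0) x 2^1 = 0
  Digit '1' (value 1) x 2^0 = 1
Sum = 6013

6013


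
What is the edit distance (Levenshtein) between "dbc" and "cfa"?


Computing edit distance: "dbc" -> "cfa"
DP table:
           c    f    a
      0    1    2    3
  d   1    1    2    3
  b   2    2    2    3
  c   3    2    3    3
Edit distance = dp[3][3] = 3

3


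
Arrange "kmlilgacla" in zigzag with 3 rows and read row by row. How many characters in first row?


Zigzag "kmlilgacla" into 3 rows:
Placing characters:
  'k' => row 0
  'm' => row 1
  'l' => row 2
  'i' => row 1
  'l' => row 0
  'g' => row 1
  'a' => row 2
  'c' => row 1
  'l' => row 0
  'a' => row 1
Rows:
  Row 0: "kll"
  Row 1: "migca"
  Row 2: "la"
First row length: 3

3


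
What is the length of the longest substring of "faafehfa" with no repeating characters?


Input: "faafehfa"
Sliding window (track last position of each char):
  Position 0 ('f'): window [0,0] length 1 -- new best
  Position 1 ('a'): window [0,1] length 2 -- new best
  Position 2 ('a'): repeat (last at 1), move window start to 2
  Position 2 ('a'): window [2,2] length 1
  Position 3 ('f'): window [2,3] length 2
  Position 4 ('e'): window [2,4] length 3 -- new best
  Position 5 ('h'): window [2,5] length 4 -- new best
  Position 6 ('f'): repeat (last at 3), move window start to 4
  Position 6 ('f'): window [4,6] length 3
  Position 7 ('a'): window [4,7] length 4
Longest substring with no repeats: "afeh" with length 4

4


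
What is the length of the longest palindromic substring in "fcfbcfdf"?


Input: "fcfbcfdf"
Checking substrings for palindromes:
  [0:3] "fcf" (len 3) => palindrome
  [5:8] "fdf" (len 3) => palindrome
Longest palindromic substring: "fcf" with length 3

3


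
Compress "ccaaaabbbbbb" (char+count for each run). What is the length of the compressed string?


Input: ccaaaabbbbbb
Runs:
  'c' x 2 => "c2"
  'a' x 4 => "a4"
  'b' x 6 => "b6"
Compressed: "c2a4b6"
Compressed length: 6

6


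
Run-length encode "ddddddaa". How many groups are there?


Input: ddddddaa
Scanning for consecutive runs:
  Group 1: 'd' x 6 (positions 0-5)
  Group 2: 'a' x 2 (positions 6-7)
Total groups: 2

2


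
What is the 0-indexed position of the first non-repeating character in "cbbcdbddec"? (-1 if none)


Input: cbbcdbddec
Character frequencies:
  'b': 3
  'c': 3
  'd': 3
  'e': 1
Scanning left to right for freq == 1:
  Position 0 ('c'): freq=3, skip
  Position 1 ('b'): freq=3, skip
  Position 2 ('b'): freq=3, skip
  Position 3 ('c'): freq=3, skip
  Position 4 ('d'): freq=3, skip
  Position 5 ('b'): freq=3, skip
  Position 6 ('d'): freq=3, skip
  Position 7 ('d'): freq=3, skip
  Position 8 ('e'): unique! => answer = 8

8


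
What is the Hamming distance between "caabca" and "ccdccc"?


Comparing "caabca" and "ccdccc" position by position:
  Position 0: 'c' vs 'c' => same
  Position 1: 'a' vs 'c' => differ
  Position 2: 'a' vs 'd' => differ
  Position 3: 'b' vs 'c' => differ
  Position 4: 'c' vs 'c' => same
  Position 5: 'a' vs 'c' => differ
Total differences (Hamming distance): 4

4


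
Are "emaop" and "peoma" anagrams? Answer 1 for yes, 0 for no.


Strings: "emaop", "peoma"
Sorted first:  aemop
Sorted second: aemop
Sorted forms match => anagrams

1


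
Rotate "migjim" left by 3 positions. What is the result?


Input: "migjim", rotate left by 3
First 3 characters: "mig"
Remaining characters: "jim"
Concatenate remaining + first: "jim" + "mig" = "jimmig"

jimmig


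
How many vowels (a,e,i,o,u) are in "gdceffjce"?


Input: gdceffjce
Checking each character:
  'g' at position 0: consonant
  'd' at position 1: consonant
  'c' at position 2: consonant
  'e' at position 3: vowel (running total: 1)
  'f' at position 4: consonant
  'f' at position 5: consonant
  'j' at position 6: consonant
  'c' at position 7: consonant
  'e' at position 8: vowel (running total: 2)
Total vowels: 2

2


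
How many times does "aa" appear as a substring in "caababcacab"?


Searching for "aa" in "caababcacab"
Scanning each position:
  Position 0: "ca" => no
  Position 1: "aa" => MATCH
  Position 2: "ab" => no
  Position 3: "ba" => no
  Position 4: "ab" => no
  Position 5: "bc" => no
  Position 6: "ca" => no
  Position 7: "ac" => no
  Position 8: "ca" => no
  Position 9: "ab" => no
Total occurrences: 1

1
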